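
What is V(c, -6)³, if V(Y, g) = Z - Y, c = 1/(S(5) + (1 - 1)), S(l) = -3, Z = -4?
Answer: -1331/27 ≈ -49.296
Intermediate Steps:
c = -⅓ (c = 1/(-3 + (1 - 1)) = 1/(-3 + 0) = 1/(-3) = -⅓ ≈ -0.33333)
V(Y, g) = -4 - Y
V(c, -6)³ = (-4 - 1*(-⅓))³ = (-4 + ⅓)³ = (-11/3)³ = -1331/27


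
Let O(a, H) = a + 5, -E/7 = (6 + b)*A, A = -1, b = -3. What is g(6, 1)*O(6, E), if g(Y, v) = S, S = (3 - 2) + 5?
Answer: 66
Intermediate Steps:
E = 21 (E = -7*(6 - 3)*(-1) = -21*(-1) = -7*(-3) = 21)
O(a, H) = 5 + a
S = 6 (S = 1 + 5 = 6)
g(Y, v) = 6
g(6, 1)*O(6, E) = 6*(5 + 6) = 6*11 = 66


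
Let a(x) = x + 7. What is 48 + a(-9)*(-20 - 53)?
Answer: 194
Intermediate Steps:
a(x) = 7 + x
48 + a(-9)*(-20 - 53) = 48 + (7 - 9)*(-20 - 53) = 48 - 2*(-73) = 48 + 146 = 194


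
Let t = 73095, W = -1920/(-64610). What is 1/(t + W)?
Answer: 6461/472266987 ≈ 1.3681e-5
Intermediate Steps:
W = 192/6461 (W = -1920*(-1/64610) = 192/6461 ≈ 0.029717)
1/(t + W) = 1/(73095 + 192/6461) = 1/(472266987/6461) = 6461/472266987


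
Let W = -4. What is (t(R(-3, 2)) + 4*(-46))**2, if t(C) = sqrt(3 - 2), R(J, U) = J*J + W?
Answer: 33489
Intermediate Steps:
R(J, U) = -4 + J**2 (R(J, U) = J*J - 4 = J**2 - 4 = -4 + J**2)
t(C) = 1 (t(C) = sqrt(1) = 1)
(t(R(-3, 2)) + 4*(-46))**2 = (1 + 4*(-46))**2 = (1 - 184)**2 = (-183)**2 = 33489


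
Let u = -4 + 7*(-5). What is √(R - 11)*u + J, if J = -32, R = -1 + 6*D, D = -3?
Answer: -32 - 39*I*√30 ≈ -32.0 - 213.61*I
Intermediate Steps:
R = -19 (R = -1 + 6*(-3) = -1 - 18 = -19)
u = -39 (u = -4 - 35 = -39)
√(R - 11)*u + J = √(-19 - 11)*(-39) - 32 = √(-30)*(-39) - 32 = (I*√30)*(-39) - 32 = -39*I*√30 - 32 = -32 - 39*I*√30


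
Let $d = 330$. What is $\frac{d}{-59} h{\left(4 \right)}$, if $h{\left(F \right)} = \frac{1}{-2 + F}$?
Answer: $- \frac{165}{59} \approx -2.7966$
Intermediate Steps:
$\frac{d}{-59} h{\left(4 \right)} = \frac{330 \frac{1}{-59}}{-2 + 4} = \frac{330 \left(- \frac{1}{59}\right)}{2} = \left(- \frac{330}{59}\right) \frac{1}{2} = - \frac{165}{59}$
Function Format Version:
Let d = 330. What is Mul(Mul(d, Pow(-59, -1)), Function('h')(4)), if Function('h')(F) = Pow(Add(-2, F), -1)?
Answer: Rational(-165, 59) ≈ -2.7966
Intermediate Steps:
Mul(Mul(d, Pow(-59, -1)), Function('h')(4)) = Mul(Mul(330, Pow(-59, -1)), Pow(Add(-2, 4), -1)) = Mul(Mul(330, Rational(-1, 59)), Pow(2, -1)) = Mul(Rational(-330, 59), Rational(1, 2)) = Rational(-165, 59)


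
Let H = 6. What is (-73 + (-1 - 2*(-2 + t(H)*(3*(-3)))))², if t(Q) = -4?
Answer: 20164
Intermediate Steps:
(-73 + (-1 - 2*(-2 + t(H)*(3*(-3)))))² = (-73 + (-1 - 2*(-2 - 12*(-3))))² = (-73 + (-1 - 2*(-2 - 4*(-9))))² = (-73 + (-1 - 2*(-2 + 36)))² = (-73 + (-1 - 2*34))² = (-73 + (-1 - 68))² = (-73 - 69)² = (-142)² = 20164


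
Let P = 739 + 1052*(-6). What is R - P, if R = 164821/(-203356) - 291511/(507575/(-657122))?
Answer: 500375702522263/1306562300 ≈ 3.8297e+5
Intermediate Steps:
P = -5573 (P = 739 - 6312 = -5573)
R = 493094230824363/1306562300 (R = 164821*(-1/203356) - 291511/(507575*(-1/657122)) = -164821/203356 - 291511/(-6425/8318) = -164821/203356 - 291511*(-8318/6425) = -164821/203356 + 2424788498/6425 = 493094230824363/1306562300 ≈ 3.7740e+5)
R - P = 493094230824363/1306562300 - 1*(-5573) = 493094230824363/1306562300 + 5573 = 500375702522263/1306562300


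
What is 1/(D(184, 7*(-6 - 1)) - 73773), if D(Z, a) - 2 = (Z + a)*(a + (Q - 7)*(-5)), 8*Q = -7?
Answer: -8/600563 ≈ -1.3321e-5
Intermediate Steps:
Q = -7/8 (Q = (⅛)*(-7) = -7/8 ≈ -0.87500)
D(Z, a) = 2 + (315/8 + a)*(Z + a) (D(Z, a) = 2 + (Z + a)*(a + (-7/8 - 7)*(-5)) = 2 + (Z + a)*(a - 63/8*(-5)) = 2 + (Z + a)*(a + 315/8) = 2 + (Z + a)*(315/8 + a) = 2 + (315/8 + a)*(Z + a))
1/(D(184, 7*(-6 - 1)) - 73773) = 1/((2 + (7*(-6 - 1))² + (315/8)*184 + 315*(7*(-6 - 1))/8 + 184*(7*(-6 - 1))) - 73773) = 1/((2 + (7*(-7))² + 7245 + 315*(7*(-7))/8 + 184*(7*(-7))) - 73773) = 1/((2 + (-49)² + 7245 + (315/8)*(-49) + 184*(-49)) - 73773) = 1/((2 + 2401 + 7245 - 15435/8 - 9016) - 73773) = 1/(-10379/8 - 73773) = 1/(-600563/8) = -8/600563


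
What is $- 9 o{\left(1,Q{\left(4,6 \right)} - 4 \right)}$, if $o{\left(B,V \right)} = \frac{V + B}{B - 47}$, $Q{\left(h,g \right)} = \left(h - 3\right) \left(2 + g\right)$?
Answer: $\frac{45}{46} \approx 0.97826$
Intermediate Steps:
$Q{\left(h,g \right)} = \left(-3 + h\right) \left(2 + g\right)$
$o{\left(B,V \right)} = \frac{B + V}{-47 + B}$
$- 9 o{\left(1,Q{\left(4,6 \right)} - 4 \right)} = - 9 \frac{1 + \left(\left(-6 - 18 + 2 \cdot 4 + 6 \cdot 4\right) - 4\right)}{-47 + 1} = - 9 \frac{1 + \left(\left(-6 - 18 + 8 + 24\right) - 4\right)}{-46} = - 9 \left(- \frac{1 + \left(8 - 4\right)}{46}\right) = - 9 \left(- \frac{1 + 4}{46}\right) = - 9 \left(\left(- \frac{1}{46}\right) 5\right) = \left(-9\right) \left(- \frac{5}{46}\right) = \frac{45}{46}$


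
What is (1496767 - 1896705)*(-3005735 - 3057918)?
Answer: 2425085253514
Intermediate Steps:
(1496767 - 1896705)*(-3005735 - 3057918) = -399938*(-6063653) = 2425085253514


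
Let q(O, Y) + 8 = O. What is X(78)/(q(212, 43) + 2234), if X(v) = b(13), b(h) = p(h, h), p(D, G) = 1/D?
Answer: 1/31694 ≈ 3.1552e-5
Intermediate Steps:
q(O, Y) = -8 + O
b(h) = 1/h
X(v) = 1/13
X(78)/(q(212, 43) + 2234) = 1/(13*((-8 + 212) + 2234)) = 1/(13*(204 + 2234)) = (1/13)/2438 = (1/13)*(1/2438) = 1/31694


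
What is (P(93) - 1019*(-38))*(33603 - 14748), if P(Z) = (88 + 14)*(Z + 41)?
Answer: 987813450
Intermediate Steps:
P(Z) = 4182 + 102*Z (P(Z) = 102*(41 + Z) = 4182 + 102*Z)
(P(93) - 1019*(-38))*(33603 - 14748) = ((4182 + 102*93) - 1019*(-38))*(33603 - 14748) = ((4182 + 9486) + 38722)*18855 = (13668 + 38722)*18855 = 52390*18855 = 987813450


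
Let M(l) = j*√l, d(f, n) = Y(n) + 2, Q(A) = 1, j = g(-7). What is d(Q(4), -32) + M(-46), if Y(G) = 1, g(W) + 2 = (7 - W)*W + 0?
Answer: 3 - 100*I*√46 ≈ 3.0 - 678.23*I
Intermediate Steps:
g(W) = -2 + W*(7 - W) (g(W) = -2 + ((7 - W)*W + 0) = -2 + (W*(7 - W) + 0) = -2 + W*(7 - W))
j = -100 (j = -2 - 1*(-7)² + 7*(-7) = -2 - 1*49 - 49 = -2 - 49 - 49 = -100)
d(f, n) = 3 (d(f, n) = 1 + 2 = 3)
M(l) = -100*√l
d(Q(4), -32) + M(-46) = 3 - 100*I*√46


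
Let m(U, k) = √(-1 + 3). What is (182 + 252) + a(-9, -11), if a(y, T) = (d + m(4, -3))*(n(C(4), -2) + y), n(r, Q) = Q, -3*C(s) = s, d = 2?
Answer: 412 - 11*√2 ≈ 396.44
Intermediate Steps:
C(s) = -s/3
m(U, k) = √2
a(y, T) = (-2 + y)*(2 + √2) (a(y, T) = (2 + √2)*(-2 + y) = (-2 + y)*(2 + √2))
(182 + 252) + a(-9, -11) = (182 + 252) + (-4 - 2*√2 + 2*(-9) - 9*√2) = 434 + (-4 - 2*√2 - 18 - 9*√2) = 434 + (-22 - 11*√2) = 412 - 11*√2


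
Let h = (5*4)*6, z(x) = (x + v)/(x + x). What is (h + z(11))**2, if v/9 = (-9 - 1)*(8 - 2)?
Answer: 4456321/484 ≈ 9207.3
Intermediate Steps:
v = -540 (v = 9*((-9 - 1)*(8 - 2)) = 9*(-10*6) = 9*(-60) = -540)
z(x) = (-540 + x)/(2*x) (z(x) = (x - 540)/(x + x) = (-540 + x)/((2*x)) = (-540 + x)*(1/(2*x)) = (-540 + x)/(2*x))
h = 120 (h = 20*6 = 120)
(h + z(11))**2 = (120 + (1/2)*(-540 + 11)/11)**2 = (120 + (1/2)*(1/11)*(-529))**2 = (120 - 529/22)**2 = (2111/22)**2 = 4456321/484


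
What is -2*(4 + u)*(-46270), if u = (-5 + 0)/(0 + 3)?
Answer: 647780/3 ≈ 2.1593e+5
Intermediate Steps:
u = -5/3 ≈ -1.6667
-2*(4 + u)*(-46270) = -2*(4 - 5/3)*(-46270) = -2*7/3*(-46270) = -14/3*(-46270) = 647780/3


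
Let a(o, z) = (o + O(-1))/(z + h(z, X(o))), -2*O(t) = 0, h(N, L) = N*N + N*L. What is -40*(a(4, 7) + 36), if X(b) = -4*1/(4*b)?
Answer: -313120/217 ≈ -1442.9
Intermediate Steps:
X(b) = -1/b (X(b) = -4*1/(4*b) = -1/b)
h(N, L) = N² + L*N
O(t) = 0 (O(t) = -½*0 = 0)
a(o, z) = o/(z + z*(z - 1/o)) (a(o, z) = (o + 0)/(z + z*(-1/o + z)) = o/(z + z*(z - 1/o)))
-40*(a(4, 7) + 36) = -40*(4²/(7*(-1 + 4 + 4*7)) + 36) = -40*(16*(⅐)/(-1 + 4 + 28) + 36) = -40*(16*(⅐)/31 + 36) = -40*(16*(⅐)*(1/31) + 36) = -40*(16/217 + 36) = -40*7828/217 = -313120/217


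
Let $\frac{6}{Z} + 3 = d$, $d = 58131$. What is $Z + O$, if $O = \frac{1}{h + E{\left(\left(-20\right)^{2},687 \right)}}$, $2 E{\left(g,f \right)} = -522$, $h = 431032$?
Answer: $\frac{440459}{4173309448} \approx 0.00010554$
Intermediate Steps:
$E{\left(g,f \right)} = -261$ ($E{\left(g,f \right)} = \frac{1}{2} \left(-522\right) = -261$)
$Z = \frac{1}{9688}$ ($Z = \frac{6}{-3 + 58131} = \frac{6}{58128} = 6 \cdot \frac{1}{58128} = \frac{1}{9688} \approx 0.00010322$)
$O = \frac{1}{430771}$ ($O = \frac{1}{431032 - 261} = \frac{1}{430771} \approx 2.3214 \cdot 10^{-6}$)
$Z + O = \frac{1}{9688} + \frac{1}{430771} = \frac{440459}{4173309448}$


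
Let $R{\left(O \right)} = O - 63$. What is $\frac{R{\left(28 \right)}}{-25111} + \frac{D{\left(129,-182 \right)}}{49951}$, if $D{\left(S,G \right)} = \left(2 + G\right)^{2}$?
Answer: $\frac{815344685}{1254319561} \approx 0.65003$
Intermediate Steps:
$R{\left(O \right)} = -63 + O$
$\frac{R{\left(28 \right)}}{-25111} + \frac{D{\left(129,-182 \right)}}{49951} = \frac{-63 + 28}{-25111} + \frac{\left(2 - 182\right)^{2}}{49951} = \left(-35\right) \left(- \frac{1}{25111}\right) + \left(-180\right)^{2} \cdot \frac{1}{49951} = \frac{35}{25111} + 32400 \cdot \frac{1}{49951} = \frac{35}{25111} + \frac{32400}{49951} = \frac{815344685}{1254319561}$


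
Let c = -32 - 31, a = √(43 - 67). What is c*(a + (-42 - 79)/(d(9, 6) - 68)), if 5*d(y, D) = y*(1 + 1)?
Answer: -5445/46 - 126*I*√6 ≈ -118.37 - 308.64*I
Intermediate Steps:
d(y, D) = 2*y/5 (d(y, D) = (y*(1 + 1))/5 = (y*2)/5 = (2*y)/5 = 2*y/5)
a = 2*I*√6 (a = √(-24) = 2*I*√6 ≈ 4.899*I)
c = -63
c*(a + (-42 - 79)/(d(9, 6) - 68)) = -63*(2*I*√6 + (-42 - 79)/((⅖)*9 - 68)) = -63*(2*I*√6 - 121/(18/5 - 68)) = -63*(2*I*√6 - 121/(-322/5)) = -63*(2*I*√6 - 121*(-5/322)) = -63*(2*I*√6 + 605/322) = -63*(605/322 + 2*I*√6) = -5445/46 - 126*I*√6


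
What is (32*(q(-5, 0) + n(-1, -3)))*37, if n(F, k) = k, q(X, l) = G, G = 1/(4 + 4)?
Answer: -3404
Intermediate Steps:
G = ⅛ (G = 1/8 = ⅛ ≈ 0.12500)
q(X, l) = ⅛
(32*(q(-5, 0) + n(-1, -3)))*37 = (32*(⅛ - 3))*37 = (32*(-23/8))*37 = -92*37 = -3404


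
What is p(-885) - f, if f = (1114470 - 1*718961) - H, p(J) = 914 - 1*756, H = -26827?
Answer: -422178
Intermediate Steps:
p(J) = 158 (p(J) = 914 - 756 = 158)
f = 422336 (f = (1114470 - 1*718961) - 1*(-26827) = (1114470 - 718961) + 26827 = 395509 + 26827 = 422336)
p(-885) - f = 158 - 1*422336 = 158 - 422336 = -422178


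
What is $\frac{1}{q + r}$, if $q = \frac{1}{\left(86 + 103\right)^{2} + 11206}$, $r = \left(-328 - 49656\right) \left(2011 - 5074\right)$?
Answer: $\frac{46927}{7184570251585} \approx 6.5316 \cdot 10^{-9}$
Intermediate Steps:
$r = 153100992$ ($r = \left(-49984\right) \left(-3063\right) = 153100992$)
$q = \frac{1}{46927}$ ($q = \frac{1}{189^{2} + 11206} = \frac{1}{35721 + 11206} = \frac{1}{46927} \approx 2.131 \cdot 10^{-5}$)
$\frac{1}{q + r} = \frac{1}{\frac{1}{46927} + 153100992} = \frac{1}{\frac{7184570251585}{46927}} = \frac{46927}{7184570251585}$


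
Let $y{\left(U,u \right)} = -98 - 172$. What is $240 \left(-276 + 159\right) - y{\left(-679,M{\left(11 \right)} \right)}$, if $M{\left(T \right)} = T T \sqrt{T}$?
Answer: $-27810$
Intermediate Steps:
$M{\left(T \right)} = T^{\frac{5}{2}}$ ($M{\left(T \right)} = T^{2} \sqrt{T} = T^{\frac{5}{2}}$)
$y{\left(U,u \right)} = -270$ ($y{\left(U,u \right)} = -98 - 172 = -270$)
$240 \left(-276 + 159\right) - y{\left(-679,M{\left(11 \right)} \right)} = 240 \left(-276 + 159\right) - -270 = 240 \left(-117\right) + 270 = -28080 + 270 = -27810$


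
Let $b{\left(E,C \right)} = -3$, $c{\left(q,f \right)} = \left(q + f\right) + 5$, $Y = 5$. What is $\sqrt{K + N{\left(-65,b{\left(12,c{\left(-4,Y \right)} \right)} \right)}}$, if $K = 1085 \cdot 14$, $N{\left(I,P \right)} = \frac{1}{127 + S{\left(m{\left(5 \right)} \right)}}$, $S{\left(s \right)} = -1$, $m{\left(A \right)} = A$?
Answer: $\frac{\sqrt{26795174}}{42} \approx 123.25$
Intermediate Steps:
$c{\left(q,f \right)} = 5 + f + q$ ($c{\left(q,f \right)} = \left(f + q\right) + 5 = 5 + f + q$)
$N{\left(I,P \right)} = \frac{1}{126}$ ($N{\left(I,P \right)} = \frac{1}{127 - 1} = \frac{1}{126}$)
$K = 15190$
$\sqrt{K + N{\left(-65,b{\left(12,c{\left(-4,Y \right)} \right)} \right)}} = \sqrt{15190 + \frac{1}{126}} = \sqrt{\frac{1913941}{126}} = \frac{\sqrt{26795174}}{42}$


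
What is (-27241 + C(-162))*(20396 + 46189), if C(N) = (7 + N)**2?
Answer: -214137360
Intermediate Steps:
(-27241 + C(-162))*(20396 + 46189) = (-27241 + (7 - 162)**2)*(20396 + 46189) = (-27241 + (-155)**2)*66585 = (-27241 + 24025)*66585 = -3216*66585 = -214137360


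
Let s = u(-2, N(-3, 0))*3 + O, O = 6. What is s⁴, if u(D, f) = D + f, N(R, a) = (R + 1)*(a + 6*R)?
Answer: 136048896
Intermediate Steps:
N(R, a) = (1 + R)*(a + 6*R)
s = 108 (s = (-2 + (0 + 6*(-3) + 6*(-3)² - 3*0))*3 + 6 = (-2 + (0 - 18 + 6*9 + 0))*3 + 6 = (-2 + (0 - 18 + 54 + 0))*3 + 6 = (-2 + 36)*3 + 6 = 34*3 + 6 = 102 + 6 = 108)
s⁴ = 108⁴ = 136048896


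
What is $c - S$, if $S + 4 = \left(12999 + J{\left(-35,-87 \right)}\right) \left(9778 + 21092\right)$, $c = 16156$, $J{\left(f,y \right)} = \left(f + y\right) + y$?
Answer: $-394811140$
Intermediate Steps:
$J{\left(f,y \right)} = f + 2 y$
$S = 394827296$ ($S = -4 + \left(12999 + \left(-35 + 2 \left(-87\right)\right)\right) \left(9778 + 21092\right) = -4 + \left(12999 - 209\right) 30870 = -4 + 12790 \cdot 30870 = -4 + 394827300 = 394827296$)
$c - S = 16156 - 394827296 = -394811140$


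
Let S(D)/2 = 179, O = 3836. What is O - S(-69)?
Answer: 3478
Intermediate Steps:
S(D) = 358 (S(D) = 2*179 = 358)
O - S(-69) = 3836 - 1*358 = 3836 - 358 = 3478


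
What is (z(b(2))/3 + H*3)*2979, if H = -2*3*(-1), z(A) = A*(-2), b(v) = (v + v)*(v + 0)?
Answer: 37734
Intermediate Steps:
b(v) = 2*v**2 (b(v) = (2*v)*v = 2*v**2)
z(A) = -2*A
H = 6 (H = -6*(-1) = 6)
(z(b(2))/3 + H*3)*2979 = (-4*2**2/3 + 6*3)*2979 = (-4*4*(1/3) + 18)*2979 = (-2*8*(1/3) + 18)*2979 = (-16*1/3 + 18)*2979 = (-16/3 + 18)*2979 = (38/3)*2979 = 37734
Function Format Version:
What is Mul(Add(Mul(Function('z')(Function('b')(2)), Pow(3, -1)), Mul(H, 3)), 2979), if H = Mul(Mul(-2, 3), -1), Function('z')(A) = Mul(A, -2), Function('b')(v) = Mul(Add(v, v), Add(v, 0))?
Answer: 37734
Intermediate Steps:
Function('b')(v) = Mul(2, Pow(v, 2)) (Function('b')(v) = Mul(Mul(2, v), v) = Mul(2, Pow(v, 2)))
Function('z')(A) = Mul(-2, A)
H = 6 (H = Mul(-6, -1) = 6)
Mul(Add(Mul(Function('z')(Function('b')(2)), Pow(3, -1)), Mul(H, 3)), 2979) = Mul(Add(Mul(Mul(-2, Mul(2, Pow(2, 2))), Pow(3, -1)), Mul(6, 3)), 2979) = Mul(Add(Mul(Mul(-2, Mul(2, 4)), Rational(1, 3)), 18), 2979) = Mul(Add(Mul(Mul(-2, 8), Rational(1, 3)), 18), 2979) = Mul(Add(Mul(-16, Rational(1, 3)), 18), 2979) = Mul(Add(Rational(-16, 3), 18), 2979) = Mul(Rational(38, 3), 2979) = 37734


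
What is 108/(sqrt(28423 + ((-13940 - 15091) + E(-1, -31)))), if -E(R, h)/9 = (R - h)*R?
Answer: -54*I*sqrt(2)/13 ≈ -5.8744*I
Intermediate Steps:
E(R, h) = -9*R*(R - h) (E(R, h) = -9*(R - h)*R = -9*R*(R - h))
108/(sqrt(28423 + ((-13940 - 15091) + E(-1, -31)))) = 108/(sqrt(28423 + ((-13940 - 15091) + 9*(-1)*(-31 - 1*(-1))))) = 108/(sqrt(28423 + (-29031 + 9*(-1)*(-31 + 1)))) = 108/(sqrt(28423 + (-29031 + 9*(-1)*(-30)))) = 108/(sqrt(28423 + (-29031 + 270))) = 108/(sqrt(28423 - 28761)) = 108/(sqrt(-338)) = 108/((13*I*sqrt(2))) = 108*(-I*sqrt(2)/26) = -54*I*sqrt(2)/13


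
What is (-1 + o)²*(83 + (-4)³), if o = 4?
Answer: 171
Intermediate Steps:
(-1 + o)²*(83 + (-4)³) = (-1 + 4)²*(83 + (-4)³) = 3²*(83 - 64) = 9*19 = 171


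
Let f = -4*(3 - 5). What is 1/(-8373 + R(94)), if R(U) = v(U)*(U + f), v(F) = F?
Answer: 1/1215 ≈ 0.00082305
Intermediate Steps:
f = 8 (f = -4*(-2) = 8)
R(U) = U*(8 + U) (R(U) = U*(U + 8) = U*(8 + U))
1/(-8373 + R(94)) = 1/(-8373 + 94*(8 + 94)) = 1/(-8373 + 94*102) = 1/(-8373 + 9588) = 1/1215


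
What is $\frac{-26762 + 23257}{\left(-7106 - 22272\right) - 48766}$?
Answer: $\frac{3505}{78144} \approx 0.044853$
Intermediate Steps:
$\frac{-26762 + 23257}{\left(-7106 - 22272\right) - 48766} = - \frac{3505}{-29378 - 48766} = - \frac{3505}{-78144} = \left(-3505\right) \left(- \frac{1}{78144}\right) = \frac{3505}{78144}$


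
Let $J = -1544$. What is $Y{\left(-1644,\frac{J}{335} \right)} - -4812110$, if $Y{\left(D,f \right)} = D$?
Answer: $4810466$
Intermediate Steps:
$Y{\left(-1644,\frac{J}{335} \right)} - -4812110 = -1644 - -4812110 = -1644 + 4812110 = 4810466$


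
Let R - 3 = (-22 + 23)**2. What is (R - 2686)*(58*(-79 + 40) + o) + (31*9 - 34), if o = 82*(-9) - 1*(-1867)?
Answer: 3038951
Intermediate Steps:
o = 1129 (o = -738 + 1867 = 1129)
R = 4 (R = 3 + (-22 + 23)**2 = 3 + 1**2 = 3 + 1 = 4)
(R - 2686)*(58*(-79 + 40) + o) + (31*9 - 34) = (4 - 2686)*(58*(-79 + 40) + 1129) + (31*9 - 34) = -2682*(58*(-39) + 1129) + (279 - 34) = -2682*(-2262 + 1129) + 245 = -2682*(-1133) + 245 = 3038706 + 245 = 3038951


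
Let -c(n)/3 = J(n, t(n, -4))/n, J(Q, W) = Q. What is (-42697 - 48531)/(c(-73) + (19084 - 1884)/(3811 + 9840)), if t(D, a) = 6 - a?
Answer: 1245353428/23753 ≈ 52429.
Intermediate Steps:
c(n) = -3 (c(n) = -3*n/n = -3*1 = -3)
(-42697 - 48531)/(c(-73) + (19084 - 1884)/(3811 + 9840)) = (-42697 - 48531)/(-3 + (19084 - 1884)/(3811 + 9840)) = -91228/(-3 + 17200/13651) = -91228/(-23753/13651) = -91228*(-13651/23753) = 1245353428/23753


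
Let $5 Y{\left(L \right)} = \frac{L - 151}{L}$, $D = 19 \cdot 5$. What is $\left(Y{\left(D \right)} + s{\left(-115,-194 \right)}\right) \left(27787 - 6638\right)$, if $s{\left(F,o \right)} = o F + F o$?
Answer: $\frac{448241296156}{475} \approx 9.4367 \cdot 10^{8}$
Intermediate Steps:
$s{\left(F,o \right)} = 2 F o$ ($s{\left(F,o \right)} = F o + F o = 2 F o$)
$D = 95$
$Y{\left(L \right)} = \frac{-151 + L}{5 L}$ ($Y{\left(L \right)} = \frac{\frac{1}{L} \left(L - 151\right)}{5} = \frac{\frac{1}{L} \left(-151 + L\right)}{5} = \frac{-151 + L}{5 L}$)
$\left(Y{\left(D \right)} + s{\left(-115,-194 \right)}\right) \left(27787 - 6638\right) = \left(\frac{-151 + 95}{5 \cdot 95} + 2 \left(-115\right) \left(-194\right)\right) \left(27787 - 6638\right) = \left(\frac{1}{5} \cdot \frac{1}{95} \left(-56\right) + 44620\right) 21149 = \left(- \frac{56}{475} + 44620\right) 21149 = \frac{21194444}{475} \cdot 21149 = \frac{448241296156}{475}$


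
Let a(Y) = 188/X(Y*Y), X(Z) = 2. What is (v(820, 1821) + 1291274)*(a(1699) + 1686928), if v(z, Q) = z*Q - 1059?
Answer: 4695716080570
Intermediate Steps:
v(z, Q) = -1059 + Q*z (v(z, Q) = Q*z - 1059 = -1059 + Q*z)
a(Y) = 94 (a(Y) = 188/2 = 188*(1/2) = 94)
(v(820, 1821) + 1291274)*(a(1699) + 1686928) = ((-1059 + 1821*820) + 1291274)*(94 + 1686928) = ((-1059 + 1493220) + 1291274)*1687022 = (1492161 + 1291274)*1687022 = 2783435*1687022 = 4695716080570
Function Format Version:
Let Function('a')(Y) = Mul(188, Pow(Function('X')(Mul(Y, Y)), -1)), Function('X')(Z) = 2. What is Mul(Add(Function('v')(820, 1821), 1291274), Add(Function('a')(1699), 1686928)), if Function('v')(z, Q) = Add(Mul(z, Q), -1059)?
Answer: 4695716080570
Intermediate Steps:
Function('v')(z, Q) = Add(-1059, Mul(Q, z)) (Function('v')(z, Q) = Add(Mul(Q, z), -1059) = Add(-1059, Mul(Q, z)))
Function('a')(Y) = 94 (Function('a')(Y) = Mul(188, Pow(2, -1)) = Mul(188, Rational(1, 2)) = 94)
Mul(Add(Function('v')(820, 1821), 1291274), Add(Function('a')(1699), 1686928)) = Mul(Add(Add(-1059, Mul(1821, 820)), 1291274), Add(94, 1686928)) = Mul(Add(Add(-1059, 1493220), 1291274), 1687022) = Mul(Add(1492161, 1291274), 1687022) = Mul(2783435, 1687022) = 4695716080570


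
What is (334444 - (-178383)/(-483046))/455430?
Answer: 161551658041/219993639780 ≈ 0.73435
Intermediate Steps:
(334444 - (-178383)/(-483046))/455430 = (334444 - (-178383)*(-1)/483046)*(1/455430) = (334444 - 1*178383/483046)*(1/455430) = (334444 - 178383/483046)*(1/455430) = (161551658041/483046)*(1/455430) = 161551658041/219993639780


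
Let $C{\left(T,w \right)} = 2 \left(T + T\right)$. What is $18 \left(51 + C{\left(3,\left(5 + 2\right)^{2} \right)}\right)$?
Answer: $1134$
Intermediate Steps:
$C{\left(T,w \right)} = 4 T$ ($C{\left(T,w \right)} = 2 \cdot 2 T = 4 T$)
$18 \left(51 + C{\left(3,\left(5 + 2\right)^{2} \right)}\right) = 18 \left(51 + 4 \cdot 3\right) = 18 \left(51 + 12\right) = 18 \cdot 63 = 1134$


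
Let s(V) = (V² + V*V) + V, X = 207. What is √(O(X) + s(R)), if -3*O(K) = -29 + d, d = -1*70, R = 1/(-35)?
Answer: 6*√1122/35 ≈ 5.7422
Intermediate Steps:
R = -1/35 ≈ -0.028571
d = -70
s(V) = V + 2*V² (s(V) = (V² + V²) + V = 2*V² + V = V + 2*V²)
O(K) = 33 (O(K) = -(-29 - 70)/3 = -⅓*(-99) = 33)
√(O(X) + s(R)) = √(33 - (1 + 2*(-1/35))/35) = √(33 - (1 - 2/35)/35) = √(33 - 1/35*33/35) = √(33 - 33/1225) = √(40392/1225) = 6*√1122/35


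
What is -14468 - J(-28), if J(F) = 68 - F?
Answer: -14564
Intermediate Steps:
-14468 - J(-28) = -14468 - (68 - 1*(-28)) = -14468 - (68 + 28) = -14468 - 1*96 = -14468 - 96 = -14564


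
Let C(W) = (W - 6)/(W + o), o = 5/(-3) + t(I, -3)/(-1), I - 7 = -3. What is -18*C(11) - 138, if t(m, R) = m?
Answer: -1239/8 ≈ -154.88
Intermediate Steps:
I = 4 (I = 7 - 3 = 4)
o = -17/3 (o = 5/(-3) + 4/(-1) = 5*(-⅓) + 4*(-1) = -5/3 - 4 = -17/3 ≈ -5.6667)
C(W) = (-6 + W)/(-17/3 + W) (C(W) = (W - 6)/(W - 17/3) = (-6 + W)/(-17/3 + W))
-18*C(11) - 138 = -54*(-6 + 11)/(-17 + 3*11) - 138 = -54*5/(-17 + 33) - 138 = -54*5/16 - 138 = -18*15/16 - 138 = -135/8 - 138 = -1239/8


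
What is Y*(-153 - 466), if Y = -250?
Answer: 154750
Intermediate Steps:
Y*(-153 - 466) = -250*(-153 - 466) = -250*(-619) = 154750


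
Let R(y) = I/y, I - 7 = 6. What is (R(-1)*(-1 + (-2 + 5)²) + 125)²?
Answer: 441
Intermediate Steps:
I = 13 (I = 7 + 6 = 13)
R(y) = 13/y
(R(-1)*(-1 + (-2 + 5)²) + 125)² = ((13/(-1))*(-1 + (-2 + 5)²) + 125)² = ((13*(-1))*(-1 + 3²) + 125)² = (-13*(-1 + 9) + 125)² = (-13*8 + 125)² = (-104 + 125)² = 21² = 441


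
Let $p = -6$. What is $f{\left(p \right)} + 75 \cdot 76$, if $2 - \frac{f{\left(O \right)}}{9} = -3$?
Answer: $5745$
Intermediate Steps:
$f{\left(O \right)} = 45$ ($f{\left(O \right)} = 18 - -27 = 18 + 27 = 45$)
$f{\left(p \right)} + 75 \cdot 76 = 45 + 75 \cdot 76 = 45 + 5700 = 5745$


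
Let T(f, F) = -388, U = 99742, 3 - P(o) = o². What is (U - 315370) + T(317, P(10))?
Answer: -216016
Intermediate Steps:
P(o) = 3 - o²
(U - 315370) + T(317, P(10)) = (99742 - 315370) - 388 = -215628 - 388 = -216016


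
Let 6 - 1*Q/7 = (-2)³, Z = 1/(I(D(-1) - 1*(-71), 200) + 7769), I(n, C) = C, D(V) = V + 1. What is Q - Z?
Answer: 780961/7969 ≈ 98.000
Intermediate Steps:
D(V) = 1 + V
Z = 1/7969 (Z = 1/(200 + 7769) = 1/7969 ≈ 0.00012549)
Q = 98 (Q = 42 - 7*(-2)³ = 42 - 7*(-8) = 42 + 56 = 98)
Q - Z = 98 - 1*1/7969 = 98 - 1/7969 = 780961/7969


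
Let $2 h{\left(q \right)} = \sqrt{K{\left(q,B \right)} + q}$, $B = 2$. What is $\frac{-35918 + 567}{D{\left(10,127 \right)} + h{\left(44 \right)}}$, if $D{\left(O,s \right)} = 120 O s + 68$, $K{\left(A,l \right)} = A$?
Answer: $- \frac{92929246}{400801569} + \frac{1219 \sqrt{22}}{801603138} \approx -0.23185$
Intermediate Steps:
$D{\left(O,s \right)} = 68 + 120 O s$ ($D{\left(O,s \right)} = 120 O s + 68 = 68 + 120 O s$)
$h{\left(q \right)} = \frac{\sqrt{2} \sqrt{q}}{2}$ ($h{\left(q \right)} = \frac{\sqrt{q + q}}{2} = \frac{\sqrt{2 q}}{2} = \frac{\sqrt{2} \sqrt{q}}{2}$)
$\frac{-35918 + 567}{D{\left(10,127 \right)} + h{\left(44 \right)}} = \frac{-35918 + 567}{\left(68 + 120 \cdot 10 \cdot 127\right) + \frac{\sqrt{2} \sqrt{44}}{2}} = - \frac{35351}{\left(68 + 152400\right) + \frac{\sqrt{2} \cdot 2 \sqrt{11}}{2}} = - \frac{35351}{152468 + \sqrt{22}}$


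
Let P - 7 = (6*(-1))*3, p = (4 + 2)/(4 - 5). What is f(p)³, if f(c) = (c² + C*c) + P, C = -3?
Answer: 79507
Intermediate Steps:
p = -6 (p = 6/(-1) = 6*(-1) = -6)
P = -11 (P = 7 + (6*(-1))*3 = 7 - 6*3 = 7 - 18 = -11)
f(c) = -11 + c² - 3*c (f(c) = (c² - 3*c) - 11 = -11 + c² - 3*c)
f(p)³ = (-11 + (-6)² - 3*(-6))³ = (-11 + 36 + 18)³ = 43³ = 79507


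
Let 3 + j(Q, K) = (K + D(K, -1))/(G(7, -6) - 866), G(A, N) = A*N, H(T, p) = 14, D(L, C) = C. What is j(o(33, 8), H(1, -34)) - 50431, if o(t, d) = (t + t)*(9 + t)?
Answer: -45794085/908 ≈ -50434.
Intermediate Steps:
o(t, d) = 2*t*(9 + t) (o(t, d) = (2*t)*(9 + t) = 2*t*(9 + t))
j(Q, K) = -2723/908 - K/908 (j(Q, K) = -3 + (K - 1)/(7*(-6) - 866) = -3 + (-1 + K)/(-42 - 866) = -3 + (-1 + K)/(-908) = -3 + (-1 + K)*(-1/908) = -3 + (1/908 - K/908) = -2723/908 - K/908)
j(o(33, 8), H(1, -34)) - 50431 = (-2723/908 - 1/908*14) - 50431 = (-2723/908 - 7/454) - 50431 = -2737/908 - 50431 = -45794085/908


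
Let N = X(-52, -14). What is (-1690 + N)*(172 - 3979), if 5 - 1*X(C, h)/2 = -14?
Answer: 6289164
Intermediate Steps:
X(C, h) = 38 (X(C, h) = 10 - 2*(-14) = 10 + 28 = 38)
N = 38
(-1690 + N)*(172 - 3979) = (-1690 + 38)*(172 - 3979) = -1652*(-3807) = 6289164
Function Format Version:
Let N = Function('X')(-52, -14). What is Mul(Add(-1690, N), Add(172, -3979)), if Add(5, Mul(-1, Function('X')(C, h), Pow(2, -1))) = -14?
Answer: 6289164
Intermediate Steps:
Function('X')(C, h) = 38 (Function('X')(C, h) = Add(10, Mul(-2, -14)) = Add(10, 28) = 38)
N = 38
Mul(Add(-1690, N), Add(172, -3979)) = Mul(Add(-1690, 38), Add(172, -3979)) = Mul(-1652, -3807) = 6289164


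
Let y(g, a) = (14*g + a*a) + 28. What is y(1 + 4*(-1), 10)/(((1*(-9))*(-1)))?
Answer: 86/9 ≈ 9.5556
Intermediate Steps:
y(g, a) = 28 + a² + 14*g (y(g, a) = (14*g + a²) + 28 = (a² + 14*g) + 28 = 28 + a² + 14*g)
y(1 + 4*(-1), 10)/(((1*(-9))*(-1))) = (28 + 10² + 14*(1 + 4*(-1)))/(((1*(-9))*(-1))) = (28 + 100 + 14*(1 - 4))/((-9*(-1))) = (28 + 100 + 14*(-3))/9 = (28 + 100 - 42)*(⅑) = 86*(⅑) = 86/9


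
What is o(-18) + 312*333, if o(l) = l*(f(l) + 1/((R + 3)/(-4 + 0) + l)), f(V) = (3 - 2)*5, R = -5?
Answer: 3633246/35 ≈ 1.0381e+5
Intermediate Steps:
f(V) = 5 (f(V) = 1*5 = 5)
o(l) = l*(5 + 1/(½ + l)) (o(l) = l*(5 + 1/((-5 + 3)/(-4 + 0) + l)) = l*(5 + 1/(-2/(-4) + l)) = l*(5 + 1/(-2*(-¼) + l)) = l*(5 + 1/(½ + l)))
o(-18) + 312*333 = -18*(7 + 10*(-18))/(1 + 2*(-18)) + 312*333 = -18*(7 - 180)/(1 - 36) + 103896 = -18*(-173)/(-35) + 103896 = -18*(-1/35)*(-173) + 103896 = -3114/35 + 103896 = 3633246/35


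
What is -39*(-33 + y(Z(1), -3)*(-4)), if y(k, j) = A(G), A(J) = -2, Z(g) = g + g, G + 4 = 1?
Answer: 975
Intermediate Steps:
G = -3 (G = -4 + 1 = -3)
Z(g) = 2*g
y(k, j) = -2
-39*(-33 + y(Z(1), -3)*(-4)) = -39*(-33 - 2*(-4)) = -39*(-33 + 8) = -39*(-25) = 975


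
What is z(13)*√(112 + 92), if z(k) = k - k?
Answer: 0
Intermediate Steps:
z(k) = 0
z(13)*√(112 + 92) = 0*√(112 + 92) = 0*√204 = 0*(2*√51) = 0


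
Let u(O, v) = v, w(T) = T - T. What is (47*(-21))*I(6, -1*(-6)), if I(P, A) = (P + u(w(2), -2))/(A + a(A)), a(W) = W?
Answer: -329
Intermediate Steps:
w(T) = 0
I(P, A) = (-2 + P)/(2*A) (I(P, A) = (P - 2)/(A + A) = (-2 + P)/((2*A)) = (-2 + P)*(1/(2*A)) = (-2 + P)/(2*A))
(47*(-21))*I(6, -1*(-6)) = (47*(-21))*((-2 + 6)/(2*((-1*(-6))))) = -987*4/(2*6) = -987*⅓ = -329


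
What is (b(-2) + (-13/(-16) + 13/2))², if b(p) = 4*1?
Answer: 32761/256 ≈ 127.97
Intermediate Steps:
b(p) = 4
(b(-2) + (-13/(-16) + 13/2))² = (4 + (-13/(-16) + 13/2))² = (4 + (-13*(-1/16) + 13*(½)))² = (4 + (13/16 + 13/2))² = (4 + 117/16)² = (181/16)² = 32761/256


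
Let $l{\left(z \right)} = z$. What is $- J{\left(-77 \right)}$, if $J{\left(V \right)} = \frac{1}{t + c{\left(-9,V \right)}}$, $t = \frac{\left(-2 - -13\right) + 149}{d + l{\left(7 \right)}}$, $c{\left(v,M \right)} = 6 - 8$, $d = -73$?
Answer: $\frac{33}{146} \approx 0.22603$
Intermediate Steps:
$c{\left(v,M \right)} = -2$ ($c{\left(v,M \right)} = 6 - 8 = -2$)
$t = - \frac{80}{33}$ ($t = \frac{\left(-2 - -13\right) + 149}{-73 + 7} = \frac{\left(-2 + 13\right) + 149}{-66} = \left(11 + 149\right) \left(- \frac{1}{66}\right) = 160 \left(- \frac{1}{66}\right) = - \frac{80}{33} \approx -2.4242$)
$J{\left(V \right)} = - \frac{33}{146}$ ($J{\left(V \right)} = \frac{1}{- \frac{80}{33} - 2} = \frac{1}{- \frac{146}{33}} = - \frac{33}{146}$)
$- J{\left(-77 \right)} = \left(-1\right) \left(- \frac{33}{146}\right) = \frac{33}{146}$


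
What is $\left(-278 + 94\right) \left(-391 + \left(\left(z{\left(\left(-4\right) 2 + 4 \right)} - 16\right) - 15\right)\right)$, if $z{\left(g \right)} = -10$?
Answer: $79488$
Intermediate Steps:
$\left(-278 + 94\right) \left(-391 + \left(\left(z{\left(\left(-4\right) 2 + 4 \right)} - 16\right) - 15\right)\right) = \left(-278 + 94\right) \left(-391 - 41\right) = - 184 \left(-391 - 41\right) = \left(-184\right) \left(-432\right) = 79488$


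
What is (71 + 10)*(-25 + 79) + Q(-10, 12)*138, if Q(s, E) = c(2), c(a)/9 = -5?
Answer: -1836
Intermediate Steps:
c(a) = -45 (c(a) = 9*(-5) = -45)
Q(s, E) = -45
(71 + 10)*(-25 + 79) + Q(-10, 12)*138 = (71 + 10)*(-25 + 79) - 45*138 = 81*54 - 6210 = 4374 - 6210 = -1836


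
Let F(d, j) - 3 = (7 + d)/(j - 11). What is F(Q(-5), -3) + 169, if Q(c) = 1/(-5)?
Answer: 6003/35 ≈ 171.51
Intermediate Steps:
Q(c) = -⅕
F(d, j) = 3 + (7 + d)/(-11 + j) (F(d, j) = 3 + (7 + d)/(j - 11) = 3 + (7 + d)/(-11 + j))
F(Q(-5), -3) + 169 = (-26 - ⅕ + 3*(-3))/(-11 - 3) + 169 = (-26 - ⅕ - 9)/(-14) + 169 = -1/14*(-176/5) + 169 = 88/35 + 169 = 6003/35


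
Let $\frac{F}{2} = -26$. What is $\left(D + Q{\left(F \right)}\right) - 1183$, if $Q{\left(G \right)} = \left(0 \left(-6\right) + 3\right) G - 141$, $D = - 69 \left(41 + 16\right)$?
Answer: $-5413$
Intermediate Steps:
$F = -52$ ($F = 2 \left(-26\right) = -52$)
$D = -3933$ ($D = \left(-69\right) 57 = -3933$)
$Q{\left(G \right)} = -141 + 3 G$ ($Q{\left(G \right)} = \left(0 + 3\right) G - 141 = 3 G - 141 = -141 + 3 G$)
$\left(D + Q{\left(F \right)}\right) - 1183 = \left(-3933 + \left(-141 + 3 \left(-52\right)\right)\right) - 1183 = \left(-3933 - 297\right) - 1183 = -4230 - 1183 = -5413$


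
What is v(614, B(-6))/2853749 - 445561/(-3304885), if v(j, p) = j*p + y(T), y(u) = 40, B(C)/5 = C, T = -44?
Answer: 1210775471889/9431312263865 ≈ 0.12838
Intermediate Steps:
B(C) = 5*C
v(j, p) = 40 + j*p (v(j, p) = j*p + 40 = 40 + j*p)
v(614, B(-6))/2853749 - 445561/(-3304885) = (40 + 614*(5*(-6)))/2853749 - 445561/(-3304885) = (40 + 614*(-30))*(1/2853749) - 445561*(-1/3304885) = (40 - 18420)*(1/2853749) + 445561/3304885 = -18380*1/2853749 + 445561/3304885 = -18380/2853749 + 445561/3304885 = 1210775471889/9431312263865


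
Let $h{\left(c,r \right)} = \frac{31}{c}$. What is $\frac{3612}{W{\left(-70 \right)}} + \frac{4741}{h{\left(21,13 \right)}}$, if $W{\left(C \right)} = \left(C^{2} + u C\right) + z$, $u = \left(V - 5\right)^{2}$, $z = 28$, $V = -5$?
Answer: $\frac{7363515}{2294} \approx 3209.9$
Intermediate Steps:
$u = 100$ ($u = \left(-5 - 5\right)^{2} = \left(-10\right)^{2} = 100$)
$W{\left(C \right)} = 28 + C^{2} + 100 C$ ($W{\left(C \right)} = \left(C^{2} + 100 C\right) + 28 = 28 + C^{2} + 100 C$)
$\frac{3612}{W{\left(-70 \right)}} + \frac{4741}{h{\left(21,13 \right)}} = \frac{3612}{28 + \left(-70\right)^{2} + 100 \left(-70\right)} + \frac{4741}{31 \cdot \frac{1}{21}} = \frac{3612}{28 + 4900 - 7000} + \frac{4741}{31 \cdot \frac{1}{21}} = \frac{3612}{-2072} + \frac{4741}{\frac{31}{21}} = 3612 \left(- \frac{1}{2072}\right) + 4741 \cdot \frac{21}{31} = - \frac{129}{74} + \frac{99561}{31} = \frac{7363515}{2294}$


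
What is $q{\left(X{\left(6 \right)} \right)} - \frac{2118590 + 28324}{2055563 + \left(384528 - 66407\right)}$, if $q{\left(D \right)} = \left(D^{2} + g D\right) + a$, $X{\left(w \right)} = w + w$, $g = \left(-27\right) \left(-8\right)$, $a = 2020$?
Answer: $\frac{1881182365}{395614} \approx 4755.1$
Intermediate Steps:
$g = 216$
$X{\left(w \right)} = 2 w$
$q{\left(D \right)} = 2020 + D^{2} + 216 D$ ($q{\left(D \right)} = \left(D^{2} + 216 D\right) + 2020 = 2020 + D^{2} + 216 D$)
$q{\left(X{\left(6 \right)} \right)} - \frac{2118590 + 28324}{2055563 + \left(384528 - 66407\right)} = \left(2020 + \left(2 \cdot 6\right)^{2} + 216 \cdot 2 \cdot 6\right) - \frac{2118590 + 28324}{2055563 + \left(384528 - 66407\right)} = \left(2020 + 12^{2} + 216 \cdot 12\right) - \frac{2146914}{2055563 + \left(384528 - 66407\right)} = \left(2020 + 144 + 2592\right) - \frac{2146914}{2055563 + 318121} = 4756 - \frac{2146914}{2373684} = 4756 - 2146914 \cdot \frac{1}{2373684} = 4756 - \frac{357819}{395614} = \frac{1881182365}{395614}$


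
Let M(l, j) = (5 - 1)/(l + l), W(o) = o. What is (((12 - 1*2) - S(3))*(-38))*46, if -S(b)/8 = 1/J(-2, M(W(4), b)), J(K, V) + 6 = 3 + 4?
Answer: -31464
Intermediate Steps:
M(l, j) = 2/l (M(l, j) = 4/((2*l)) = 4*(1/(2*l)) = 2/l)
J(K, V) = 1 (J(K, V) = -6 + (3 + 4) = -6 + 7 = 1)
S(b) = -8 (S(b) = -8/1 = -8*1 = -8)
(((12 - 1*2) - S(3))*(-38))*46 = (((12 - 1*2) - 1*(-8))*(-38))*46 = (((12 - 2) + 8)*(-38))*46 = ((10 + 8)*(-38))*46 = (18*(-38))*46 = -684*46 = -31464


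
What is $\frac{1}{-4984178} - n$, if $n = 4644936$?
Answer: $- \frac{23151187822609}{4984178} \approx -4.6449 \cdot 10^{6}$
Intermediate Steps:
$\frac{1}{-4984178} - n = \frac{1}{-4984178} - 4644936 = - \frac{1}{4984178} - 4644936 = - \frac{23151187822609}{4984178}$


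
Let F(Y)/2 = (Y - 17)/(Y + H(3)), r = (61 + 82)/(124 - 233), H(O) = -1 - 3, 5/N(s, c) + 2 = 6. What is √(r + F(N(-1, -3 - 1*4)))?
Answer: √14581039/1199 ≈ 3.1847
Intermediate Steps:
N(s, c) = 5/4 (N(s, c) = 5/(-2 + 6) = 5/4)
H(O) = -4
r = -143/109 (r = 143/(-109) = 143*(-1/109) = -143/109 ≈ -1.3119)
F(Y) = 2*(-17 + Y)/(-4 + Y) (F(Y) = 2*((Y - 17)/(Y - 4)) = 2*((-17 + Y)/(-4 + Y)) = 2*(-17 + Y)/(-4 + Y))
√(r + F(N(-1, -3 - 1*4))) = √(-143/109 + 2*(-17 + 5/4)/(-4 + 5/4)) = √(-143/109 + 2*(-63/4)/(-11/4)) = √(-143/109 + 2*(-4/11)*(-63/4)) = √(-143/109 + 126/11) = √(12161/1199) = √14581039/1199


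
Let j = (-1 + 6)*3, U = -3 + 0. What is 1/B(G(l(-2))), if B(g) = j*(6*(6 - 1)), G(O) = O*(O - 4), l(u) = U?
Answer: 1/450 ≈ 0.0022222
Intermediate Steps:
U = -3
j = 15 (j = 5*3 = 15)
l(u) = -3
G(O) = O*(-4 + O)
B(g) = 450 (B(g) = 15*(6*(6 - 1)) = 15*(6*5) = 15*30 = 450)
1/B(G(l(-2))) = 1/450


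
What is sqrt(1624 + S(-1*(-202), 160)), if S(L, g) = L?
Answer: sqrt(1826) ≈ 42.732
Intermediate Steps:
sqrt(1624 + S(-1*(-202), 160)) = sqrt(1624 - 1*(-202)) = sqrt(1624 + 202) = sqrt(1826)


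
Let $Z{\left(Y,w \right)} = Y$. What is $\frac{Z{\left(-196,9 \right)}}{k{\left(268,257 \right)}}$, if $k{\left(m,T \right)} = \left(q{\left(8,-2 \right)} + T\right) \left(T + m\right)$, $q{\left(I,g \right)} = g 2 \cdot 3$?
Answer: $- \frac{4}{2625} \approx -0.0015238$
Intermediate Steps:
$q{\left(I,g \right)} = 6 g$ ($q{\left(I,g \right)} = 2 g 3 = 6 g$)
$k{\left(m,T \right)} = \left(-12 + T\right) \left(T + m\right)$ ($k{\left(m,T \right)} = \left(6 \left(-2\right) + T\right) \left(T + m\right) = \left(-12 + T\right) \left(T + m\right)$)
$\frac{Z{\left(-196,9 \right)}}{k{\left(268,257 \right)}} = - \frac{196}{257^{2} - 3084 - 3216 + 257 \cdot 268} = - \frac{196}{66049 - 3084 - 3216 + 68876} = - \frac{196}{128625} = \left(-196\right) \frac{1}{128625} = - \frac{4}{2625}$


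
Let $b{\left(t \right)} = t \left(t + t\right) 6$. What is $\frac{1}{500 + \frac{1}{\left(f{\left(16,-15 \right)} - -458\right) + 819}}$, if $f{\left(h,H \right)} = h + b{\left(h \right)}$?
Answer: $\frac{4365}{2182501} \approx 0.002$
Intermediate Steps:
$b{\left(t \right)} = 12 t^{2}$ ($b{\left(t \right)} = t 2 t 6 = 2 t^{2} \cdot 6 = 12 t^{2}$)
$f{\left(h,H \right)} = h + 12 h^{2}$
$\frac{1}{500 + \frac{1}{\left(f{\left(16,-15 \right)} - -458\right) + 819}} = \frac{1}{500 + \frac{1}{\left(16 \left(1 + 12 \cdot 16\right) - -458\right) + 819}} = \frac{1}{500 + \frac{1}{\left(16 \left(1 + 192\right) + 458\right) + 819}} = \frac{1}{500 + \frac{1}{\left(16 \cdot 193 + 458\right) + 819}} = \frac{1}{500 + \frac{1}{\left(3088 + 458\right) + 819}} = \frac{1}{500 + \frac{1}{3546 + 819}} = \frac{1}{500 + \frac{1}{4365}} = \frac{1}{\frac{2182501}{4365}} = \frac{4365}{2182501}$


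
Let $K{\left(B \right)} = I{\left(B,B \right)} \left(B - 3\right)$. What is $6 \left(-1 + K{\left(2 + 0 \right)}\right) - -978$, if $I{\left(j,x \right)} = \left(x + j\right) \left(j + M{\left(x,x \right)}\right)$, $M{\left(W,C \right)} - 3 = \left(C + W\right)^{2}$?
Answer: $468$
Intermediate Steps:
$M{\left(W,C \right)} = 3 + \left(C + W\right)^{2}$
$I{\left(j,x \right)} = \left(j + x\right) \left(3 + j + 4 x^{2}\right)$ ($I{\left(j,x \right)} = \left(x + j\right) \left(j + \left(3 + \left(x + x\right)^{2}\right)\right) = \left(j + x\right) \left(j + \left(3 + \left(2 x\right)^{2}\right)\right) = \left(j + x\right) \left(j + \left(3 + 4 x^{2}\right)\right) = \left(j + x\right) \left(3 + j + 4 x^{2}\right)$)
$K{\left(B \right)} = \left(-3 + B\right) \left(2 B^{2} + 2 B \left(3 + 4 B^{2}\right)\right)$ ($K{\left(B \right)} = \left(B^{2} + B B + B \left(3 + 4 B^{2}\right) + B \left(3 + 4 B^{2}\right)\right) \left(B - 3\right) = \left(B^{2} + B^{2} + B \left(3 + 4 B^{2}\right) + B \left(3 + 4 B^{2}\right)\right) \left(-3 + B\right) = \left(2 B^{2} + 2 B \left(3 + 4 B^{2}\right)\right) \left(-3 + B\right) = \left(-3 + B\right) \left(2 B^{2} + 2 B \left(3 + 4 B^{2}\right)\right)$)
$6 \left(-1 + K{\left(2 + 0 \right)}\right) - -978 = 6 \left(-1 - \left(- 8 \left(2 + 0\right)^{4} + 18 \left(2 + 0\right) + 22 \left(2 + 0\right)^{3}\right)\right) - -978 = 6 \left(-1 - \left(36 - 128 + 176\right)\right) + 978 = 6 \left(-1 - 84\right) + 978 = 6 \left(-85\right) + 978 = -510 + 978 = 468$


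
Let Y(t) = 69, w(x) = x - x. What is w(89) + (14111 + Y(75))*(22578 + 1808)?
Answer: 345793480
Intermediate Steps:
w(x) = 0
w(89) + (14111 + Y(75))*(22578 + 1808) = 0 + (14111 + 69)*(22578 + 1808) = 0 + 14180*24386 = 0 + 345793480 = 345793480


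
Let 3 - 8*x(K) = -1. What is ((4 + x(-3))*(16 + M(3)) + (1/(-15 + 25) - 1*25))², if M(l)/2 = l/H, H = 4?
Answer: 1159929/400 ≈ 2899.8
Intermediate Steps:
M(l) = l/2 (M(l) = 2*(l/4) = l/2)
x(K) = ½ (x(K) = 3/8 - ⅛*(-1) = 3/8 + ⅛ = ½)
((4 + x(-3))*(16 + M(3)) + (1/(-15 + 25) - 1*25))² = ((4 + ½)*(16 + (½)*3) + (1/(-15 + 25) - 1*25))² = (9*(16 + 3/2)/2 + (1/10 - 25))² = ((9/2)*(35/2) + (⅒ - 25))² = (315/4 - 249/10)² = (1077/20)² = 1159929/400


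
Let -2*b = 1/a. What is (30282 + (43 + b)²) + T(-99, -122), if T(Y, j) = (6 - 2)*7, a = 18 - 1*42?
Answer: 74098465/2304 ≈ 32161.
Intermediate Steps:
a = -24 (a = 18 - 42 = -24)
T(Y, j) = 28 (T(Y, j) = 4*7 = 28)
b = 1/48 (b = -½/(-24) = -½*(-1/24) = 1/48 ≈ 0.020833)
(30282 + (43 + b)²) + T(-99, -122) = (30282 + (43 + 1/48)²) + 28 = (30282 + (2065/48)²) + 28 = (30282 + 4264225/2304) + 28 = 74033953/2304 + 28 = 74098465/2304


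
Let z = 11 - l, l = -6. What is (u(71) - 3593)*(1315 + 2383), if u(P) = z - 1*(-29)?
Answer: -13116806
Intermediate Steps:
z = 17 (z = 11 - 1*(-6) = 11 + 6 = 17)
u(P) = 46 (u(P) = 17 - 1*(-29) = 17 + 29 = 46)
(u(71) - 3593)*(1315 + 2383) = (46 - 3593)*(1315 + 2383) = -3547*3698 = -13116806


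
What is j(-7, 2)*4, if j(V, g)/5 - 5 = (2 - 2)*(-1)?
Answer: 100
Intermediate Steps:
j(V, g) = 25 (j(V, g) = 25 + 5*((2 - 2)*(-1)) = 25 + 5*(0*(-1)) = 25 + 5*0 = 25 + 0 = 25)
j(-7, 2)*4 = 25*4 = 100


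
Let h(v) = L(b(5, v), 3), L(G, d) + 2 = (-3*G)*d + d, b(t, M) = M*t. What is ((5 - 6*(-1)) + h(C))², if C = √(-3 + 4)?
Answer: 1089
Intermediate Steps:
C = 1 (C = √1 = 1)
L(G, d) = -2 + d - 3*G*d (L(G, d) = -2 + ((-3*G)*d + d) = -2 + (-3*G*d + d) = -2 + (d - 3*G*d) = -2 + d - 3*G*d)
h(v) = 1 - 45*v (h(v) = -2 + 3 - 3*v*5*3 = -2 + 3 - 3*5*v*3 = -2 + 3 - 45*v = 1 - 45*v)
((5 - 6*(-1)) + h(C))² = ((5 - 6*(-1)) + (1 - 45*1))² = ((5 + 6) + (1 - 45))² = (11 - 44)² = (-33)² = 1089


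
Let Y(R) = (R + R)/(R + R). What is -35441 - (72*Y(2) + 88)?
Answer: -35601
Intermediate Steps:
Y(R) = 1 (Y(R) = (2*R)/((2*R)) = (2*R)*(1/(2*R)) = 1)
-35441 - (72*Y(2) + 88) = -35441 - (72*1 + 88) = -35441 - (72 + 88) = -35441 - 1*160 = -35441 - 160 = -35601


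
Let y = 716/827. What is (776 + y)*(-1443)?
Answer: -927081324/827 ≈ -1.1210e+6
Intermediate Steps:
y = 716/827 (y = 716*(1/827) = 716/827 ≈ 0.86578)
(776 + y)*(-1443) = (776 + 716/827)*(-1443) = (642468/827)*(-1443) = -927081324/827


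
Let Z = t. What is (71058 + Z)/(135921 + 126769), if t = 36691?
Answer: 107749/262690 ≈ 0.41018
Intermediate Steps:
Z = 36691
(71058 + Z)/(135921 + 126769) = (71058 + 36691)/(135921 + 126769) = 107749/262690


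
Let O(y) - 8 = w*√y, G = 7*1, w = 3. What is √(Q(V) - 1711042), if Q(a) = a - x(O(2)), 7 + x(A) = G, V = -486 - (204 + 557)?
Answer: I*√1712289 ≈ 1308.5*I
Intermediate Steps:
G = 7
V = -1247 (V = -486 - 1*761 = -486 - 761 = -1247)
O(y) = 8 + 3*√y
x(A) = 0 (x(A) = -7 + 7 = 0)
Q(a) = a (Q(a) = a - 1*0 = a + 0 = a)
√(Q(V) - 1711042) = √(-1247 - 1711042) = √(-1712289) = I*√1712289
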